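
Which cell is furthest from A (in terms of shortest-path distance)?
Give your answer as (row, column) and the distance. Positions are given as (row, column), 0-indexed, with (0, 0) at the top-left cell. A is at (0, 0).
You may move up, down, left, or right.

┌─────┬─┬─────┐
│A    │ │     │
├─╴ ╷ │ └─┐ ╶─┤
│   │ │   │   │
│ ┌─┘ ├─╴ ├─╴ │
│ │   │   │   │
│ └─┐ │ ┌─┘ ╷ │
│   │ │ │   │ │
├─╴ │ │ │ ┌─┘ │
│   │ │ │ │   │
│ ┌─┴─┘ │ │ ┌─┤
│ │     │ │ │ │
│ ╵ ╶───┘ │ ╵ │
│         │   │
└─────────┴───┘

Computing BFS distances from A to all cells:
Furthest cell: (5, 6)
Distance: 27 steps

Path from A to the furthest cell:

┌─────┬─┬─────┐
│A ↓  │ │     │
├─╴ ╷ │ └─┐ ╶─┤
│↓ ↲│ │   │   │
│ ┌─┘ ├─╴ ├─╴ │
│↓│   │   │↱ ↓│
│ └─┐ │ ┌─┘ ╷ │
│↳ ↓│ │ │↱ ↑│↓│
├─╴ │ │ │ ┌─┘ │
│↓ ↲│ │ │↑│↓ ↲│
│ ┌─┴─┘ │ │ ┌─┤
│↓│     │↑│↓│B│
│ ╵ ╶───┘ │ ╵ │
│↳ → → → ↑│↳ ↑│
└─────────┴───┘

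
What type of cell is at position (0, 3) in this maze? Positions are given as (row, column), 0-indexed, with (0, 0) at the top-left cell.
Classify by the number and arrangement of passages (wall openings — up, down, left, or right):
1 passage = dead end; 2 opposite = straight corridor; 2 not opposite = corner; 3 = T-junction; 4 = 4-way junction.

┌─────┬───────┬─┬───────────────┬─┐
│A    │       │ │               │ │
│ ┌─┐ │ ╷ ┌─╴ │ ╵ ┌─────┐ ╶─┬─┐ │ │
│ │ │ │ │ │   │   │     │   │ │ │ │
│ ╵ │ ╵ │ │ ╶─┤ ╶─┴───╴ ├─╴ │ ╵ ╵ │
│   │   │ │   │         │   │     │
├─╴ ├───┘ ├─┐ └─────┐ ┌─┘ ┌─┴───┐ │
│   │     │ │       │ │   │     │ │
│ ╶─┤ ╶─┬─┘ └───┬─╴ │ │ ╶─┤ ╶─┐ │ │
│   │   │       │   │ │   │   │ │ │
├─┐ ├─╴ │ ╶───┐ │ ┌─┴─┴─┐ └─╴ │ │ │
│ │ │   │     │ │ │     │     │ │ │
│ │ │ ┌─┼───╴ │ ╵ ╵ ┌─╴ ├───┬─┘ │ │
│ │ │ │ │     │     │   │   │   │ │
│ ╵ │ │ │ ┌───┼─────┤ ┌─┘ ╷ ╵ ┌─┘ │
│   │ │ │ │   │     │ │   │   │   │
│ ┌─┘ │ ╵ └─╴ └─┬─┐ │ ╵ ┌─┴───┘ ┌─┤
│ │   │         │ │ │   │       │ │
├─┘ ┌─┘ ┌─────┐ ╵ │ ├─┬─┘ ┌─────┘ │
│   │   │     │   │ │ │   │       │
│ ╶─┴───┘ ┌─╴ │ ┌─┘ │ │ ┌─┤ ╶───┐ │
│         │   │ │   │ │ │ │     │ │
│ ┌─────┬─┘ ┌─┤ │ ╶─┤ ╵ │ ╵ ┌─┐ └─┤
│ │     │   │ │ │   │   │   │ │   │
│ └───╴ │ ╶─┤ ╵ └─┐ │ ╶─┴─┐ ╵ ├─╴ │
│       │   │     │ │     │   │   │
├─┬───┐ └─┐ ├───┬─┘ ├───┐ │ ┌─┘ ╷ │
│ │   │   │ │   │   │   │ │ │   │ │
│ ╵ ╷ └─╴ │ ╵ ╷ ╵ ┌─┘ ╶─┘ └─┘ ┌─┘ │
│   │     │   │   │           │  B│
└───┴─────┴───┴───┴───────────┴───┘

Checking cell at (0, 3):
Number of passages: 2
Cell type: corner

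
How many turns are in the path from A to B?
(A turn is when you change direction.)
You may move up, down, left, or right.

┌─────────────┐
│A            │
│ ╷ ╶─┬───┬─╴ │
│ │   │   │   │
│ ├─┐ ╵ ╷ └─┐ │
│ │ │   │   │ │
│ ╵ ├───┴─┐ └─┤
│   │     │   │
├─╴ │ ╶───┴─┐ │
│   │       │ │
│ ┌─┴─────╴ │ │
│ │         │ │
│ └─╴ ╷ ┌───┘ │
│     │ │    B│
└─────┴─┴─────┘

Directions: right, down, right, down, right, up, right, down, right, down, right, down, down, down
Number of turns: 11

Solution:

┌─────────────┐
│A ↓          │
│ ╷ ╶─┬───┬─╴ │
│ │↳ ↓│↱ ↓│   │
│ ├─┐ ╵ ╷ └─┐ │
│ │ │↳ ↑│↳ ↓│ │
│ ╵ ├───┴─┐ └─┤
│   │     │↳ ↓│
├─╴ │ ╶───┴─┐ │
│   │       │↓│
│ ┌─┴─────╴ │ │
│ │         │↓│
│ └─╴ ╷ ┌───┘ │
│     │ │    B│
└─────┴─┴─────┘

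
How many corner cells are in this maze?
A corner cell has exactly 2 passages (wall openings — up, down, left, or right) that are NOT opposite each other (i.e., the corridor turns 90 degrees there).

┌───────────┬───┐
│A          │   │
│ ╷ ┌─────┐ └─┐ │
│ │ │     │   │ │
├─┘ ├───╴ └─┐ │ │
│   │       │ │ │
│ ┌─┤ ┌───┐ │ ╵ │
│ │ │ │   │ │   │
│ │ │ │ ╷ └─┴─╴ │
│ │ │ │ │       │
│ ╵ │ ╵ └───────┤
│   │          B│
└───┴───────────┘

Counting corner cells (2 non-opposite passages):
Total corners: 18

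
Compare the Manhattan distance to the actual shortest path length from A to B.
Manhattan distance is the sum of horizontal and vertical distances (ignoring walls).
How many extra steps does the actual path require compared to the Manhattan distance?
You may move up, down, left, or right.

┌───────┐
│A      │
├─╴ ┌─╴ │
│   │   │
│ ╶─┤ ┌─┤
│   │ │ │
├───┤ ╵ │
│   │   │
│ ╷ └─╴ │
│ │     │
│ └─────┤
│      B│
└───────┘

Manhattan distance: |5 - 0| + |3 - 0| = 8
Actual path length: 18
Extra steps: 18 - 8 = 10

Solution:

┌───────┐
│A → → ↓│
├─╴ ┌─╴ │
│   │↓ ↲│
│ ╶─┤ ┌─┤
│   │↓│ │
├───┤ ╵ │
│↓ ↰│↳ ↓│
│ ╷ └─╴ │
│↓│↑ ← ↲│
│ └─────┤
│↳ → → B│
└───────┘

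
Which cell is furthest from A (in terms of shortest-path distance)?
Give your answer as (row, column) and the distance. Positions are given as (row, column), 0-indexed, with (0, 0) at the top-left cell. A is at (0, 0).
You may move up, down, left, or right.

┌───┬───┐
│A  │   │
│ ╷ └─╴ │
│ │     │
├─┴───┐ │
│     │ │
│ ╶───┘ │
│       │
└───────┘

Computing BFS distances from A to all cells:
Furthest cell: (2, 2)
Distance: 12 steps

Path from A to the furthest cell:

┌───┬───┐
│A ↓│   │
│ ╷ └─╴ │
│ │↳ → ↓│
├─┴───┐ │
│↱ → B│↓│
│ ╶───┘ │
│↑ ← ← ↲│
└───────┘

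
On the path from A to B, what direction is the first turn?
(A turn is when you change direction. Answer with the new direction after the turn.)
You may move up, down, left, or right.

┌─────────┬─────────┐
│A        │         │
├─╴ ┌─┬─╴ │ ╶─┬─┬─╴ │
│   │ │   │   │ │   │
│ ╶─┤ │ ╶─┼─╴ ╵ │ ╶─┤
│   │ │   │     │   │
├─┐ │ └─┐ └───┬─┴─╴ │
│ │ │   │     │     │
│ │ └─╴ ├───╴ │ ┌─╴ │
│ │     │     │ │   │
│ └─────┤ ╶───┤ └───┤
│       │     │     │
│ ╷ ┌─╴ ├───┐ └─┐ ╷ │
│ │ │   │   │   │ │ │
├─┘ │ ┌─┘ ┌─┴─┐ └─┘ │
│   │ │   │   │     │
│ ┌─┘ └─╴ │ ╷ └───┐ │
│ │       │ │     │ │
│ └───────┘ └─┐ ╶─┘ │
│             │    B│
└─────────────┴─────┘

Directions: right, right, right, right, down, left, down, right, down, right, right, down, left, left, down, right, right, down, right, down, right, right, down, down
First turn direction: down

Solution:

┌─────────┬─────────┐
│A → → → ↓│         │
├─╴ ┌─┬─╴ │ ╶─┬─┬─╴ │
│   │ │↓ ↲│   │ │   │
│ ╶─┤ │ ╶─┼─╴ ╵ │ ╶─┤
│   │ │↳ ↓│     │   │
├─┐ │ └─┐ └───┬─┴─╴ │
│ │ │   │↳ → ↓│     │
│ │ └─╴ ├───╴ │ ┌─╴ │
│ │     │↓ ← ↲│ │   │
│ └─────┤ ╶───┤ └───┤
│       │↳ → ↓│     │
│ ╷ ┌─╴ ├───┐ └─┐ ╷ │
│ │ │   │   │↳ ↓│ │ │
├─┘ │ ┌─┘ ┌─┴─┐ └─┘ │
│   │ │   │   │↳ → ↓│
│ ┌─┘ └─╴ │ ╷ └───┐ │
│ │       │ │     │↓│
│ └───────┘ └─┐ ╶─┘ │
│             │    B│
└─────────────┴─────┘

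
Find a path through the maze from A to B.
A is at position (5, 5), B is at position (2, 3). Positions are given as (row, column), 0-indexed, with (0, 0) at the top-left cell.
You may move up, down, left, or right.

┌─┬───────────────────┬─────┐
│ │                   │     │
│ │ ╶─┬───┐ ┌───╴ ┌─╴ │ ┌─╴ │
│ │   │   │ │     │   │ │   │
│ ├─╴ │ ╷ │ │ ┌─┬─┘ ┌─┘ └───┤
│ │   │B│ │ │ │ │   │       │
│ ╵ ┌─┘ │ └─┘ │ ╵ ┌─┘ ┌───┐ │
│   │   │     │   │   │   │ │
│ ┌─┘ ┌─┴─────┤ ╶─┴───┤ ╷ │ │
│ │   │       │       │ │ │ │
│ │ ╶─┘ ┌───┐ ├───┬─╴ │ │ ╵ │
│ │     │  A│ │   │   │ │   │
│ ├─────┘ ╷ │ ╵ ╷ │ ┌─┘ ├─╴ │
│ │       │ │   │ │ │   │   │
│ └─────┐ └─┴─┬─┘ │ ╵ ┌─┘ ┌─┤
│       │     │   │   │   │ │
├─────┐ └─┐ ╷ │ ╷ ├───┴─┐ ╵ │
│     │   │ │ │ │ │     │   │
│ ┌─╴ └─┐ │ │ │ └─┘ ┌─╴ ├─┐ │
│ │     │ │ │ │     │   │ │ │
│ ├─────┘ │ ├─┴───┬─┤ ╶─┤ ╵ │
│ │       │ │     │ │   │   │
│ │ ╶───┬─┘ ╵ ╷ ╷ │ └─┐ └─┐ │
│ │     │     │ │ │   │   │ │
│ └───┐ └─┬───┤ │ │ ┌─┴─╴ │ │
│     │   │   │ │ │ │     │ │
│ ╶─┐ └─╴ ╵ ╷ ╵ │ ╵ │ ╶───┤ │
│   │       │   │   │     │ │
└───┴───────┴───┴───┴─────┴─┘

Finding the shortest path from (5, 5) to (2, 3):
Path length: 63 steps
Directions: left → down → down → right → down → down → down → down → right → up → right → down → down → down → left → up → left → down → left → up → left → up → left → left → up → right → right → right → up → up → left → up → left → left → left → up → up → up → up → right → up → right → up → left → up → right → right → right → right → right → right → right → down → left → left → down → down → left → left → up → up → left → down

Solution:

┌─┬───────────────────┬─────┐
│ │↱ → → → → → → ↓    │     │
│ │ ╶─┬───┐ ┌───╴ ┌─╴ │ ┌─╴ │
│ │↑ ↰│↓ ↰│ │↓ ← ↲│   │ │   │
│ ├─╴ │ ╷ │ │ ┌─┬─┘ ┌─┘ └───┤
│ │↱ ↑│B│↑│ │↓│ │   │       │
│ ╵ ┌─┘ │ └─┘ │ ╵ ┌─┘ ┌───┐ │
│↱ ↑│   │↑ ← ↲│   │   │   │ │
│ ┌─┘ ┌─┴─────┤ ╶─┴───┤ ╷ │ │
│↑│   │       │       │ │ │ │
│ │ ╶─┘ ┌───┐ ├───┬─╴ │ │ ╵ │
│↑│     │↓ A│ │   │   │ │   │
│ ├─────┘ ╷ │ ╵ ╷ │ ┌─┘ ├─╴ │
│↑│      ↓│ │   │ │ │   │   │
│ └─────┐ └─┴─┬─┘ │ ╵ ┌─┘ ┌─┤
│↑ ← ← ↰│↳ ↓  │   │   │   │ │
├─────┐ └─┐ ╷ │ ╷ ├───┴─┐ ╵ │
│     │↑ ↰│↓│ │ │ │     │   │
│ ┌─╴ └─┐ │ │ │ └─┘ ┌─╴ ├─┐ │
│ │     │↑│↓│ │     │   │ │ │
│ ├─────┘ │ ├─┴───┬─┤ ╶─┤ ╵ │
│ │↱ → → ↑│↓│↱ ↓  │ │   │   │
│ │ ╶───┬─┘ ╵ ╷ ╷ │ └─┐ └─┐ │
│ │↑ ← ↰│  ↳ ↑│↓│ │   │   │ │
│ └───┐ └─┬───┤ │ │ ┌─┴─╴ │ │
│     │↑ ↰│↓ ↰│↓│ │ │     │ │
│ ╶─┐ └─╴ ╵ ╷ ╵ │ ╵ │ ╶───┤ │
│   │    ↑ ↲│↑ ↲│   │     │ │
└───┴───────┴───┴───┴─────┴─┘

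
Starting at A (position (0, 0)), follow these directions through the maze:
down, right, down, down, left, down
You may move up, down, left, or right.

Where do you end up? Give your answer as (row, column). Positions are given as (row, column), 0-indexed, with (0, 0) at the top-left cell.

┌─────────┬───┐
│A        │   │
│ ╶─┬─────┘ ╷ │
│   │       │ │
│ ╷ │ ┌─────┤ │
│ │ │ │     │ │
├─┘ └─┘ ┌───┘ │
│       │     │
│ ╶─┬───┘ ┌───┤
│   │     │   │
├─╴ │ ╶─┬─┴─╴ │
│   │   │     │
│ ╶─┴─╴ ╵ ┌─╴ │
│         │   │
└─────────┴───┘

Following directions step by step:
Start: (0, 0)
  down: (0, 0) → (1, 0)
  right: (1, 0) → (1, 1)
  down: (1, 1) → (2, 1)
  down: (2, 1) → (3, 1)
  left: (3, 1) → (3, 0)
  down: (3, 0) → (4, 0)
Final position: (4, 0)

Path taken:

┌─────────┬───┐
│A        │   │
│ ╶─┬─────┘ ╷ │
│↳ ↓│       │ │
│ ╷ │ ┌─────┤ │
│ │↓│ │     │ │
├─┘ └─┘ ┌───┘ │
│↓ ↲    │     │
│ ╶─┬───┘ ┌───┤
│B  │     │   │
├─╴ │ ╶─┬─┴─╴ │
│   │   │     │
│ ╶─┴─╴ ╵ ┌─╴ │
│         │   │
└─────────┴───┘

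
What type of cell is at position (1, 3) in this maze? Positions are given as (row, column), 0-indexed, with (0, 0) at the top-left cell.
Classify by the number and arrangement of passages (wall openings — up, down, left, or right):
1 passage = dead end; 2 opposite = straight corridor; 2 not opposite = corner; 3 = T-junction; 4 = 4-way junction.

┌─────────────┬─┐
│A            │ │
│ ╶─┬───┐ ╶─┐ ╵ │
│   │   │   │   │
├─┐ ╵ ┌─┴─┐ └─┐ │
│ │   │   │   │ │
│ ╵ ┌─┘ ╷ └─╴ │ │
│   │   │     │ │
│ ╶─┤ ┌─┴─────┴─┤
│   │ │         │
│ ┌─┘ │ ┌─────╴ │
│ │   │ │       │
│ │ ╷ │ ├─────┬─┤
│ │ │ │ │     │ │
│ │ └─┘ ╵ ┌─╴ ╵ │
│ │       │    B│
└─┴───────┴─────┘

Checking cell at (1, 3):
Number of passages: 1
Cell type: dead end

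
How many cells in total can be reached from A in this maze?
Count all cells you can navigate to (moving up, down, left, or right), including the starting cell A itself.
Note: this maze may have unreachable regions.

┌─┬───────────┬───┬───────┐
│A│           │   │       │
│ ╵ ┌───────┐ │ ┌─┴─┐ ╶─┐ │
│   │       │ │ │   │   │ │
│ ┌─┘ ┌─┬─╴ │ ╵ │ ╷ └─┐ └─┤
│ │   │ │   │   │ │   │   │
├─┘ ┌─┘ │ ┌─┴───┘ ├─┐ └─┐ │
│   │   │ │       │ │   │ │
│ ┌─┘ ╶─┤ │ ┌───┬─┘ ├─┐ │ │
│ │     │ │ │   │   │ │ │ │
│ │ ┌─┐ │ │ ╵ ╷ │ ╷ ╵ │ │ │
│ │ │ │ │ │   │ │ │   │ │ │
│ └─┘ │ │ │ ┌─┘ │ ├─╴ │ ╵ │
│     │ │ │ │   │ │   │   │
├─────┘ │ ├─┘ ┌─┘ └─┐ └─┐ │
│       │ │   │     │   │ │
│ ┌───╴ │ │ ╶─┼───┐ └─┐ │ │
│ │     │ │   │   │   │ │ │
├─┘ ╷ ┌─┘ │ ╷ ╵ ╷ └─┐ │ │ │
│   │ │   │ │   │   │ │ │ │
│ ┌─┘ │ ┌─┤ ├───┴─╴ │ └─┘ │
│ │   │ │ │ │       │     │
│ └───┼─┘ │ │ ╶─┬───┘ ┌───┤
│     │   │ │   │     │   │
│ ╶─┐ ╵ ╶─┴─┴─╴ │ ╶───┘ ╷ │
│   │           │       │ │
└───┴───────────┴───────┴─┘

Using BFS/flood-fill to find all reachable cells from A:
Maze size: 13 × 13 = 169 total cells
153 cell(s) are walled off and cannot be reached from A.
Reachable cells: 16

Reachable region (· marks reachable cells):

┌─┬───────────┬───┬───────┐
│A│· · · · · ·│· ·│       │
│ ╵ ┌───────┐ │ ┌─┴─┐ ╶─┐ │
│· ·│       │·│·│   │   │ │
│ ┌─┘ ┌─┬─╴ │ ╵ │ ╷ └─┐ └─┤
│·│   │ │   │· ·│ │   │   │
├─┘ ┌─┘ │ ┌─┴───┘ ├─┐ └─┐ │
│   │   │ │       │ │   │ │
│ ┌─┘ ╶─┤ │ ┌───┬─┘ ├─┐ │ │
│ │     │ │ │   │   │ │ │ │
│ │ ┌─┐ │ │ ╵ ╷ │ ╷ ╵ │ │ │
│ │ │ │ │ │   │ │ │   │ │ │
│ └─┘ │ │ │ ┌─┘ │ ├─╴ │ ╵ │
│     │ │ │ │   │ │   │   │
├─────┘ │ ├─┘ ┌─┘ └─┐ └─┐ │
│       │ │   │     │   │ │
│ ┌───╴ │ │ ╶─┼───┐ └─┐ │ │
│ │     │ │   │   │   │ │ │
├─┘ ╷ ┌─┘ │ ╷ ╵ ╷ └─┐ │ │ │
│   │ │   │ │   │   │ │ │ │
│ ┌─┘ │ ┌─┤ ├───┴─╴ │ └─┘ │
│ │   │ │ │ │       │     │
│ └───┼─┘ │ │ ╶─┬───┘ ┌───┤
│     │   │ │   │     │   │
│ ╶─┐ ╵ ╶─┴─┴─╴ │ ╶───┘ ╷ │
│   │           │       │ │
└───┴───────────┴───────┴─┘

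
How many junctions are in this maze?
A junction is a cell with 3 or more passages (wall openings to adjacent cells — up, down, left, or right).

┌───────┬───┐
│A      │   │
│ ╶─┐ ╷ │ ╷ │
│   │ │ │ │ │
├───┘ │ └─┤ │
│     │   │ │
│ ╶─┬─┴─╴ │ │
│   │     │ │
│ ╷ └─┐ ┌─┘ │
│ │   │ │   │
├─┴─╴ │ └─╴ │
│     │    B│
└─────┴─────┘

Checking each cell for number of passages:

Junctions found (3+ passages):
  (0, 2): 3 passages
  (3, 0): 3 passages
  (3, 3): 3 passages
  (4, 5): 3 passages
Total junctions: 4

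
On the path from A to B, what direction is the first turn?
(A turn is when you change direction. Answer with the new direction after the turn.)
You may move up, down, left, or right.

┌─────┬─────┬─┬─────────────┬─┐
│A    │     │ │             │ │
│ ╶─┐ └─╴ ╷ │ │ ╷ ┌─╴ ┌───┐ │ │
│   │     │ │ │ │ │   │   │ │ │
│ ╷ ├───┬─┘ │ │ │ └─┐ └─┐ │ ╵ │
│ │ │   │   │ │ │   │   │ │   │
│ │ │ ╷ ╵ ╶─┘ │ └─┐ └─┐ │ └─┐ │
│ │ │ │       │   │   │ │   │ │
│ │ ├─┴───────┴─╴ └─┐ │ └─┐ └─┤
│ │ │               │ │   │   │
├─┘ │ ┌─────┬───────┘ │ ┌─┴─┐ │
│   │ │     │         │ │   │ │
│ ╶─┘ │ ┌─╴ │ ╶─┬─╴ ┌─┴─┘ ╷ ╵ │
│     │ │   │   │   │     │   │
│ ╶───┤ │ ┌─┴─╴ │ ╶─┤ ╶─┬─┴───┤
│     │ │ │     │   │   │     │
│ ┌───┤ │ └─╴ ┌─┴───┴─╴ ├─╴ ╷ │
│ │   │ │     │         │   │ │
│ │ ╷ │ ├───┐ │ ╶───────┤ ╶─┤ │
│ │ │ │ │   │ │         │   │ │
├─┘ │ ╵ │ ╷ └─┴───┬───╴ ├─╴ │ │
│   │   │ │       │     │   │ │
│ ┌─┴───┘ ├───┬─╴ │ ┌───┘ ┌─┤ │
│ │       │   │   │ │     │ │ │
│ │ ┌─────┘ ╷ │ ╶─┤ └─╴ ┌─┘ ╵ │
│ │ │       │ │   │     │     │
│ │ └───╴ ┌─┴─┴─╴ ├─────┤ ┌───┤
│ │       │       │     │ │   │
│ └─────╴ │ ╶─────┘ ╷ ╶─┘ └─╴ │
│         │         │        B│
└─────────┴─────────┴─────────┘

Directions: down, right, down, down, down, down, left, down, right, right, up, up, right, right, right, right, right, right, up, left, up, up, up, right, down, down, right, down, right, down, down, left, left, left, left, down, right, down, left, down, left, left, up, up, right, up, left, left, down, down, down, down, down, left, up, up, left, down, down, left, down, down, down, down, right, right, right, right, up, left, left, left, up, up, right, right, right, up, up, right, down, right, right, right, down, left, down, right, down, left, left, left, down, right, right, right, right, up, right, down, right, right, right, right
First turn direction: right

Solution:

┌─────┬─────┬─┬─────────────┬─┐
│A    │     │ │↱ ↓          │ │
│ ╶─┐ └─╴ ╷ │ │ ╷ ┌─╴ ┌───┐ │ │
│↳ ↓│     │ │ │↑│↓│   │   │ │ │
│ ╷ ├───┬─┘ │ │ │ └─┐ └─┐ │ ╵ │
│ │↓│   │   │ │↑│↳ ↓│   │ │   │
│ │ │ ╷ ╵ ╶─┘ │ └─┐ └─┐ │ └─┐ │
│ │↓│ │       │↑ ↰│↳ ↓│ │   │ │
│ │ ├─┴───────┴─╴ └─┐ │ └─┐ └─┤
│ │↓│↱ → → → → → ↑  │↓│   │   │
├─┘ │ ┌─────┬───────┘ │ ┌─┴─┐ │
│↓ ↲│↑│↓ ← ↰│↓ ← ← ← ↲│ │   │ │
│ ╶─┘ │ ┌─╴ │ ╶─┬─╴ ┌─┴─┘ ╷ ╵ │
│↳ → ↑│↓│↱ ↑│↳ ↓│   │     │   │
│ ╶───┤ │ ┌─┴─╴ │ ╶─┤ ╶─┬─┴───┤
│     │↓│↑│  ↓ ↲│   │   │     │
│ ┌───┤ │ └─╴ ┌─┴───┴─╴ ├─╴ ╷ │
│ │↓ ↰│↓│↑ ← ↲│         │   │ │
│ │ ╷ │ ├───┐ │ ╶───────┤ ╶─┤ │
│ │↓│↑│↓│↱ ↓│ │         │   │ │
├─┘ │ ╵ │ ╷ └─┴───┬───╴ ├─╴ │ │
│↓ ↲│↑ ↲│↑│↳ → → ↓│     │   │ │
│ ┌─┴───┘ ├───┬─╴ │ ┌───┘ ┌─┤ │
│↓│↱ → → ↑│   │↓ ↲│ │     │ │ │
│ │ ┌─────┘ ╷ │ ╶─┤ └─╴ ┌─┘ ╵ │
│↓│↑│       │ │↳ ↓│     │     │
│ │ └───╴ ┌─┴─┴─╴ ├─────┤ ┌───┤
│↓│↑ ← ← ↰│↓ ← ← ↲│↱ ↓  │ │   │
│ └─────╴ │ ╶─────┘ ╷ ╶─┘ └─╴ │
│↳ → → → ↑│↳ → → → ↑│↳ → → → B│
└─────────┴─────────┴─────────┘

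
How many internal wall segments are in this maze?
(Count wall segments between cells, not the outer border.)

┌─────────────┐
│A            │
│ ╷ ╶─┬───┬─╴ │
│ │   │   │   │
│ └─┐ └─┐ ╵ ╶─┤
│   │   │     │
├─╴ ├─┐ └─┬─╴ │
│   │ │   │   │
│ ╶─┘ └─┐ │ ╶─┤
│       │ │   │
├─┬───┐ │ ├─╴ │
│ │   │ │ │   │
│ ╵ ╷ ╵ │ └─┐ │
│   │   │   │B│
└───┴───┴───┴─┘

Counting internal wall segments:
Total internal walls: 36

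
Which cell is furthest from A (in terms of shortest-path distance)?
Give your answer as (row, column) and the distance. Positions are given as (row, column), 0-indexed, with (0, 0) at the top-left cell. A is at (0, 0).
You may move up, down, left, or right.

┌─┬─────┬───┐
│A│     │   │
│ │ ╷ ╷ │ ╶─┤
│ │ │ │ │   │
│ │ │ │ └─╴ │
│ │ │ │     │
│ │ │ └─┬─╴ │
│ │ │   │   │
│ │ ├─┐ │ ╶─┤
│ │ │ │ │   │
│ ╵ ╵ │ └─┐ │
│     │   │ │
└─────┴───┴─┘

Computing BFS distances from A to all cells:
Furthest cell: (5, 5)
Distance: 22 steps

Path from A to the furthest cell:

┌─┬─────┬───┐
│A│↱ → ↓│   │
│ │ ╷ ╷ │ ╶─┤
│↓│↑│ │↓│   │
│ │ │ │ └─╴ │
│↓│↑│ │↳ → ↓│
│ │ │ └─┬─╴ │
│↓│↑│   │↓ ↲│
│ │ ├─┐ │ ╶─┤
│↓│↑│ │ │↳ ↓│
│ ╵ ╵ │ └─┐ │
│↳ ↑  │   │B│
└─────┴───┴─┘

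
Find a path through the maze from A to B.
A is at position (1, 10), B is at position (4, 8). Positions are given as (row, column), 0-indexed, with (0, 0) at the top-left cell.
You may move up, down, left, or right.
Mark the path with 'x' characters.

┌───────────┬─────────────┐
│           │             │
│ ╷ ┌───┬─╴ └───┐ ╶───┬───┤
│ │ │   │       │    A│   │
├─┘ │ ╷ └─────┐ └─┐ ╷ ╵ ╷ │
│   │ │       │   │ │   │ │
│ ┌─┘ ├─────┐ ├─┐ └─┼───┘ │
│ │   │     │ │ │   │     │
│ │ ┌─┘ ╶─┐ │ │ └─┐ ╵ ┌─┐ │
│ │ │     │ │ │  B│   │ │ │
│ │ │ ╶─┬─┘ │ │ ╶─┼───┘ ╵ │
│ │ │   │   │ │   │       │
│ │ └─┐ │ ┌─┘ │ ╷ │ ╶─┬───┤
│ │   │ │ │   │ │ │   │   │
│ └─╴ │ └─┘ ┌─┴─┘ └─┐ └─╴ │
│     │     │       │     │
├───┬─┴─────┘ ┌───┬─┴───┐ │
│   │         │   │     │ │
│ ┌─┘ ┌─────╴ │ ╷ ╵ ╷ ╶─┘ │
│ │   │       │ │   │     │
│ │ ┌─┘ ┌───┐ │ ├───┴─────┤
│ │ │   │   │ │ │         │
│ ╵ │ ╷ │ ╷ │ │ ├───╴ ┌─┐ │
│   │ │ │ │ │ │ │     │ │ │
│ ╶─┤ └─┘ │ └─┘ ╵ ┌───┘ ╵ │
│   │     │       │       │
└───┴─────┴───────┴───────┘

Finding the shortest path from (1, 10) to (4, 8):
Path length: 55 steps
Directions: down → right → up → right → down → down → down → down → left → left → left → down → right → down → right → right → down → down → left → left → up → left → down → left → up → left → down → down → down → down → left → left → up → up → left → down → down → left → left → up → up → right → up → right → right → right → up → up → right → right → up → up → left → up → right

Solution:

┌───────────┬─────────────┐
│           │             │
│ ╷ ┌───┬─╴ └───┐ ╶───┬───┤
│ │ │   │       │    A│x x│
├─┘ │ ╷ └─────┐ └─┐ ╷ ╵ ╷ │
│   │ │       │   │ │x x│x│
│ ┌─┘ ├─────┐ ├─┐ └─┼───┘ │
│ │   │     │ │ │   │    x│
│ │ ┌─┘ ╶─┐ │ │ └─┐ ╵ ┌─┐ │
│ │ │     │ │ │x B│   │ │x│
│ │ │ ╶─┬─┘ │ │ ╶─┼───┘ ╵ │
│ │ │   │   │ │x x│x x x x│
│ │ └─┐ │ ┌─┘ │ ╷ │ ╶─┬───┤
│ │   │ │ │   │ │x│x x│   │
│ └─╴ │ └─┘ ┌─┴─┘ └─┐ └─╴ │
│     │     │x x x  │x x x│
├───┬─┴─────┘ ┌───┬─┴───┐ │
│   │        x│x x│x x  │x│
│ ┌─┘ ┌─────╴ │ ╷ ╵ ╷ ╶─┘ │
│ │   │x x x x│x│x x│x x x│
│ │ ┌─┘ ┌───┐ │ ├───┴─────┤
│ │ │x x│x x│ │x│         │
│ ╵ │ ╷ │ ╷ │ │ ├───╴ ┌─┐ │
│   │x│ │x│x│ │x│     │ │ │
│ ╶─┤ └─┘ │ └─┘ ╵ ┌───┘ ╵ │
│   │x x x│x x x  │       │
└───┴─────┴───────┴───────┘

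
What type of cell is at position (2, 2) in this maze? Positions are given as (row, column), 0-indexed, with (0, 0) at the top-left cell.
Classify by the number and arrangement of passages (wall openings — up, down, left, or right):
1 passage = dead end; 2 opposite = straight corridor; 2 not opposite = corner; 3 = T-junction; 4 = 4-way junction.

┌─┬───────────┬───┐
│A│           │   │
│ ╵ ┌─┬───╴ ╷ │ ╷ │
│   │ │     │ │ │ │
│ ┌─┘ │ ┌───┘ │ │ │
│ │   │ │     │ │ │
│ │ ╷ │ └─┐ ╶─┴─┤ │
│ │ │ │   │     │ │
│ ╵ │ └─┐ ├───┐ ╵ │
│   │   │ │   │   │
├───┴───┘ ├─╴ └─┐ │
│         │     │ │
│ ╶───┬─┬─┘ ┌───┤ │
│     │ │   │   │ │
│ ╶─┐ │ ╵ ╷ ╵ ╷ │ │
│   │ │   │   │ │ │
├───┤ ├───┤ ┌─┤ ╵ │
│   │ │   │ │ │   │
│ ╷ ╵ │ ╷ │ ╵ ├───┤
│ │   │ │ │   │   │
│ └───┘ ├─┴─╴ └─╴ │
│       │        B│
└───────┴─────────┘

Checking cell at (2, 2):
Number of passages: 3
Cell type: T-junction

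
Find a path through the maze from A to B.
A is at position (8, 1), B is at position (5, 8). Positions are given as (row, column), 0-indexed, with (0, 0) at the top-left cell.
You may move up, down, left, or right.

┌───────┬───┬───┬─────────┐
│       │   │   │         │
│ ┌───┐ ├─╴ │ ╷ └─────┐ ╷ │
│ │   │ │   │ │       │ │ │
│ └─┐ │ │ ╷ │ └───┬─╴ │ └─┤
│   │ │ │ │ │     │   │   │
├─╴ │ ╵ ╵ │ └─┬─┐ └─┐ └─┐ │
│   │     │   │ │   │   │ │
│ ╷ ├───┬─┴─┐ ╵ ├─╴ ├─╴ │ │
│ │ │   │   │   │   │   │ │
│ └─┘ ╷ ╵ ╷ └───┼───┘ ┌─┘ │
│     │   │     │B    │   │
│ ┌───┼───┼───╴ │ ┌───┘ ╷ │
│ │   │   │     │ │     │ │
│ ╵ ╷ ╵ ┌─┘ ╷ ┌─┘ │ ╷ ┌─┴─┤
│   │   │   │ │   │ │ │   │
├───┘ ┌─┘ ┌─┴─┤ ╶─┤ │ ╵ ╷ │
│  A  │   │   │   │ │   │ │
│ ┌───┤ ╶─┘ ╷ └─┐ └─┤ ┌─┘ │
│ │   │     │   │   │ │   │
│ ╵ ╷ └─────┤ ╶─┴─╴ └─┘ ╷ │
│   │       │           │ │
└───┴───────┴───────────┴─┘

Finding the shortest path from (8, 1) to (5, 8):
Path length: 44 steps
Directions: right → up → up → left → down → left → up → up → right → right → up → right → down → right → up → right → down → right → right → down → left → left → down → left → down → left → down → right → right → up → right → down → down → right → right → right → up → left → up → left → up → right → up → up

Solution:

┌───────┬───┬───┬─────────┐
│       │   │   │         │
│ ┌───┐ ├─╴ │ ╷ └─────┐ ╷ │
│ │   │ │   │ │       │ │ │
│ └─┐ │ │ ╷ │ └───┬─╴ │ └─┤
│   │ │ │ │ │     │   │   │
├─╴ │ ╵ ╵ │ └─┬─┐ └─┐ └─┐ │
│   │     │   │ │   │   │ │
│ ╷ ├───┬─┴─┐ ╵ ├─╴ ├─╴ │ │
│ │ │↱ ↓│↱ ↓│   │   │   │ │
│ └─┘ ╷ ╵ ╷ └───┼───┘ ┌─┘ │
│↱ → ↑│↳ ↑│↳ → ↓│B    │   │
│ ┌───┼───┼───╴ │ ┌───┘ ╷ │
│↑│↓ ↰│   │↓ ← ↲│↑│     │ │
│ ╵ ╷ ╵ ┌─┘ ╷ ┌─┘ │ ╷ ┌─┴─┤
│↑ ↲│↑  │↓ ↲│ │↱ ↑│ │ │   │
├───┘ ┌─┘ ┌─┴─┤ ╶─┤ │ ╵ ╷ │
│  A ↑│↓ ↲│↱ ↓│↑ ↰│ │   │ │
│ ┌───┤ ╶─┘ ╷ └─┐ └─┤ ┌─┘ │
│ │   │↳ → ↑│↓  │↑ ↰│ │   │
│ ╵ ╷ └─────┤ ╶─┴─╴ └─┘ ╷ │
│   │       │↳ → → ↑    │ │
└───┴───────┴───────────┴─┘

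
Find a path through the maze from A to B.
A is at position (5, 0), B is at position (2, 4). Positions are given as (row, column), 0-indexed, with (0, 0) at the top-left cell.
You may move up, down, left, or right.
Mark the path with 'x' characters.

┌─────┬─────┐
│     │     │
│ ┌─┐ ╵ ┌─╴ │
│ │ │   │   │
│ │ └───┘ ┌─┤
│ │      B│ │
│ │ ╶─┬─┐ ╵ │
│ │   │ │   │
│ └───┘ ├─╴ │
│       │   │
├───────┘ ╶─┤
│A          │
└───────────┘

Finding the shortest path from (5, 0) to (2, 4):
Path length: 9 steps
Directions: right → right → right → right → up → right → up → left → up

Solution:

┌─────┬─────┐
│     │     │
│ ┌─┐ ╵ ┌─╴ │
│ │ │   │   │
│ │ └───┘ ┌─┤
│ │      B│ │
│ │ ╶─┬─┐ ╵ │
│ │   │ │x x│
│ └───┘ ├─╴ │
│       │x x│
├───────┘ ╶─┤
│A x x x x  │
└───────────┘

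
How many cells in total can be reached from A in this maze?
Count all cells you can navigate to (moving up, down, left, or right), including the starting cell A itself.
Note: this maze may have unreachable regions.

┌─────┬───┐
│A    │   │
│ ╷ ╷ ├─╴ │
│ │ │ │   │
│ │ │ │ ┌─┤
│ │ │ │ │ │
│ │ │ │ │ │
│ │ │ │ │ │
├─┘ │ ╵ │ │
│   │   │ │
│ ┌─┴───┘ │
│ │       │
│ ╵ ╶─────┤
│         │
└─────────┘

Using BFS/flood-fill to find all reachable cells from A:
Maze size: 7 × 5 = 35 total cells
All cells are reachable — the maze is fully connected.
Reachable cells: 35

Reachable region (· marks reachable cells):

┌─────┬───┐
│A · ·│· ·│
│ ╷ ╷ ├─╴ │
│·│·│·│· ·│
│ │ │ │ ┌─┤
│·│·│·│·│·│
│ │ │ │ │ │
│·│·│·│·│·│
├─┘ │ ╵ │ │
│· ·│· ·│·│
│ ┌─┴───┘ │
│·│· · · ·│
│ ╵ ╶─────┤
│· · · · ·│
└─────────┘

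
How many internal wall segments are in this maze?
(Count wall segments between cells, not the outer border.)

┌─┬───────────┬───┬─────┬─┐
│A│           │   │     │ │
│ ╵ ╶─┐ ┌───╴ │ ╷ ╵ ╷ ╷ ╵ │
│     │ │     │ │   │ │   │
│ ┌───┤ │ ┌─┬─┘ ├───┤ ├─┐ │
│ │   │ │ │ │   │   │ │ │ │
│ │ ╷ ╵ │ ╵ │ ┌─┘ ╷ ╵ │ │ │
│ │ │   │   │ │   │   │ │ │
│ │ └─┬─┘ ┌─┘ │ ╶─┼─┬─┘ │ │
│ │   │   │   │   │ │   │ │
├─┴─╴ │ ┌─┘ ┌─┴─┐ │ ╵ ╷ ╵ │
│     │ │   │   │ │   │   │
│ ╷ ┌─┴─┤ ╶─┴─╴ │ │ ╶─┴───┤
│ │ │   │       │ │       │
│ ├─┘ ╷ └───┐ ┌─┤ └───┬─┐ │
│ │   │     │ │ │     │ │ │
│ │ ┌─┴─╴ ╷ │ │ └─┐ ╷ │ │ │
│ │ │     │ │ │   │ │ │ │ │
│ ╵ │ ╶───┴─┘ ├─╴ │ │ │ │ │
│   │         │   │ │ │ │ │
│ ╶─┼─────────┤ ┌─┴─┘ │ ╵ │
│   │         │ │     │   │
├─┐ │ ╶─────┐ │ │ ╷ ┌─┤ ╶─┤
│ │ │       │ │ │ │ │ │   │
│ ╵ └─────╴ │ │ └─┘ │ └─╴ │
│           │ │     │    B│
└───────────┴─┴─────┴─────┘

Counting internal wall segments:
Total internal walls: 144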